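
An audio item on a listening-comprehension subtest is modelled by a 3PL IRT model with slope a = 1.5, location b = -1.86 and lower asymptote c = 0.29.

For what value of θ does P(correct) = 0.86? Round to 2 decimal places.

-0.92

P(θ) = c + (1 − c) · 1 / (1 + exp(−a(θ − b)))
Remove guessing floor: (0.86 − 0.29)/(1 − 0.29) = 0.8028
logit = ln(0.8028/0.1972) = 1.4040
θ = b + logit/(a) = -1.86 + 1.4040/1.5000 = -0.9240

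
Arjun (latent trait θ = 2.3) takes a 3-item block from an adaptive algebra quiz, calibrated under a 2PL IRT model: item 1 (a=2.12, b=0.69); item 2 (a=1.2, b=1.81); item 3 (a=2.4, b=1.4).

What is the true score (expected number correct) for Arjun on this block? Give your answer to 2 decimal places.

P(θ) = 1 / (1 + exp(−a(θ − b)))
P_1 = 1/(1+e^{-3.4132}) = 0.9681
P_2 = 1/(1+e^{-0.5880}) = 0.6429
P_3 = 1/(1+e^{-2.1600}) = 0.8966
E[score] = 0.9681 + 0.6429 + 0.8966 = 2.5076

2.51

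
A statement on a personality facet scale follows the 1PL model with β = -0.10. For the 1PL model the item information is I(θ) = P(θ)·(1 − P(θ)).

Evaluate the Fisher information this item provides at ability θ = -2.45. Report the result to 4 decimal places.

0.0795

P = 1/(1+e^{2.3500}) = 0.0871
P(1−P) = 0.0871 × 0.9129 = 0.0795
I = P(1−P) = 0.07949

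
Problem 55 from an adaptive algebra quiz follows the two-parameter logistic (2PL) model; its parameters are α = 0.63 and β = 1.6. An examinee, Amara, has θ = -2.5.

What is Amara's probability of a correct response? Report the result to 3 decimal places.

0.070

P(θ) = 1 / (1 + exp(−α(θ − β)))
Exponent: 0.63 × (-2.5 − 1.6) = -2.5830
1/(1 + e^{2.5830}) = 0.0702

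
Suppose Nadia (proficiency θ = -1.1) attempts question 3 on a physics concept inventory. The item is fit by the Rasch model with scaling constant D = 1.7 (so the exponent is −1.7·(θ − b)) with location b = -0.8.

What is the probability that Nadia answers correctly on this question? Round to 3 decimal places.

P(θ) = 1 / (1 + exp(−D·(θ − b)))
Exponent: 1.7 × (-1.1 − (-0.8)) = -0.5100
1/(1 + e^{0.5100}) = 0.3752
P = 0.3752

0.375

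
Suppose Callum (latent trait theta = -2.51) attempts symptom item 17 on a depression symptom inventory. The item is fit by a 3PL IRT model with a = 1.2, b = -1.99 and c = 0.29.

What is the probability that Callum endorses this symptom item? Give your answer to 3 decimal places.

0.538

P(theta) = c + (1 − c) · 1 / (1 + exp(−a(theta − b)))
Exponent: 1.2 × (-2.51 − (-1.99)) = -0.6240
1/(1 + e^{0.6240}) = 0.3489
P = 0.29 + 0.71 × 0.3489 = 0.5377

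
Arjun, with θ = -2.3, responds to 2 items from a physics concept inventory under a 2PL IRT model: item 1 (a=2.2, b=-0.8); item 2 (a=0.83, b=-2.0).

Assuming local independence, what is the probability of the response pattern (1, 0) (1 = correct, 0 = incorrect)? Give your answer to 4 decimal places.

0.0200

P(θ) = 1 / (1 + exp(−a(θ − b)))
P_1 = 1/(1+e^{3.3000}) = 0.0356
P_2 = 1/(1+e^{0.2490}) = 0.4381
L = P_1 × (1−P_2) = 0.0356 × 0.5619 = 0.01999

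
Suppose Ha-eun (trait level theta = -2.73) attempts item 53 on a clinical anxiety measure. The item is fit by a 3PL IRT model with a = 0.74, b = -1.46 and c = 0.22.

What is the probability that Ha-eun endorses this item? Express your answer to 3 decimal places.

0.439

P(theta) = c + (1 − c) · 1 / (1 + exp(−a(theta − b)))
Exponent: 0.74 × (-2.73 − (-1.46)) = -0.9398
1/(1 + e^{0.9398}) = 0.2809
P = 0.22 + 0.78 × 0.2809 = 0.4391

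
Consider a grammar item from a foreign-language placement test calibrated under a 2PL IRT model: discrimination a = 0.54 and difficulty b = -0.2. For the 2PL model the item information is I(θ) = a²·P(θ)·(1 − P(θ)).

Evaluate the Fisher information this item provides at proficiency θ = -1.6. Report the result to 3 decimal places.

0.063

P = 1/(1+e^{0.7560}) = 0.3195
P(1−P) = 0.3195 × 0.6805 = 0.2174
I = a² × P(1−P) = 0.54² × 0.2174 = 0.06340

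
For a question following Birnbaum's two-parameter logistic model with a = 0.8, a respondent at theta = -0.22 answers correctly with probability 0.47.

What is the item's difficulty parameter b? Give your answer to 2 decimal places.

-0.07

P(theta) = 1 / (1 + exp(−a(theta − b)))
logit(0.47) = ln(0.47/0.53) = -0.1201
b = theta − logit/(a) = -0.22 − (-0.1201)/0.8000 = -0.0698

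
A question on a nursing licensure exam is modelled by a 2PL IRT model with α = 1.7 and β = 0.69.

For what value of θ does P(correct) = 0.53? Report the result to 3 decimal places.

0.761

P(θ) = 1 / (1 + exp(−α(θ − β)))
logit = ln(0.5300/0.4700) = 0.1201
θ = β + logit/(α) = 0.69 + 0.1201/1.7000 = 0.7607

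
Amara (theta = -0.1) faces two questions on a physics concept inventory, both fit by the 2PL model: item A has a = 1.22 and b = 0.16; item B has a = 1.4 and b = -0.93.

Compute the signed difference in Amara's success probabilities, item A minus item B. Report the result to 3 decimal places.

P(theta) = 1 / (1 + exp(−a(theta − b)))
P_A = 0.4214
P_B = 0.7617
P_A − P_B = -0.3403

-0.340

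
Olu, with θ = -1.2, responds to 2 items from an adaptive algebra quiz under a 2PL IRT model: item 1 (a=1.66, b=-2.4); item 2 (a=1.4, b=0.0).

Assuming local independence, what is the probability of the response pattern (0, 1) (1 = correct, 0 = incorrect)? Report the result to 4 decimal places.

P(θ) = 1 / (1 + exp(−a(θ − b)))
P_1 = 1/(1+e^{-1.9920}) = 0.8800
P_2 = 1/(1+e^{1.6800}) = 0.1571
L = (1−P_1) × P_2 = 0.1200 × 0.1571 = 0.01886

0.0189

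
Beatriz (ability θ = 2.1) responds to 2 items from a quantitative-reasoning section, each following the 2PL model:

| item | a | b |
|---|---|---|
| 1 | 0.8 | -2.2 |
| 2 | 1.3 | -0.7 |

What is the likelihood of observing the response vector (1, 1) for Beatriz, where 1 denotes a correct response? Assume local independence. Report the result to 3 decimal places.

P(θ) = 1 / (1 + exp(−a(θ − b)))
P_1 = 1/(1+e^{-3.4400}) = 0.9689
P_2 = 1/(1+e^{-3.6400}) = 0.9744
L = P_1 × P_2 = 0.9689 × 0.9744 = 0.94415

0.944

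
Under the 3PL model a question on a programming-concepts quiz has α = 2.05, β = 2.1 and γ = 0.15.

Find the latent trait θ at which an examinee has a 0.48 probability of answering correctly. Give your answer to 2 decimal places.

P(θ) = γ + (1 − γ) · 1 / (1 + exp(−α(θ − β)))
Remove guessing floor: (0.48 − 0.15)/(1 − 0.15) = 0.3882
logit = ln(0.3882/0.6118) = -0.4547
θ = β + logit/(α) = 2.1 + (-0.4547)/2.0500 = 1.8782

1.88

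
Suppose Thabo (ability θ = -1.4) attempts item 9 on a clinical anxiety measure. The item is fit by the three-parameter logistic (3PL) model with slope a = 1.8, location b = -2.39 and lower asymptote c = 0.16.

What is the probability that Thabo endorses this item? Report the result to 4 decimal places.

P(θ) = c + (1 − c) · 1 / (1 + exp(−a(θ − b)))
Exponent: 1.8 × (-1.4 − (-2.39)) = 1.7820
1/(1 + e^{-1.7820}) = 0.8559
P = 0.16 + 0.84 × 0.8559 = 0.8790

0.8790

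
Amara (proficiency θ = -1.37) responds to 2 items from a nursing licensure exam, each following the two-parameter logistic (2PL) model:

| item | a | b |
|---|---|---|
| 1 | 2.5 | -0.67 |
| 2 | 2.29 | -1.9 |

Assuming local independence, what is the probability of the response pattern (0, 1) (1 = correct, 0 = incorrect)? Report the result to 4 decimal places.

P(θ) = 1 / (1 + exp(−a(θ − b)))
P_1 = 1/(1+e^{1.7500}) = 0.1480
P_2 = 1/(1+e^{-1.2137}) = 0.7710
L = (1−P_1) × P_2 = 0.8520 × 0.7710 = 0.65682

0.6568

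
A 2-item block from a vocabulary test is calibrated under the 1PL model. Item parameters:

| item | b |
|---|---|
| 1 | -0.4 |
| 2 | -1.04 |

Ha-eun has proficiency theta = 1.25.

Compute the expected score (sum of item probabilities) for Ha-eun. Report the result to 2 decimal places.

P(theta) = 1 / (1 + exp(−(theta − b)))
P_1 = 1/(1+e^{-1.6500}) = 0.8389
P_2 = 1/(1+e^{-2.2900}) = 0.9080
E[score] = 0.8389 + 0.9080 = 1.7469

1.75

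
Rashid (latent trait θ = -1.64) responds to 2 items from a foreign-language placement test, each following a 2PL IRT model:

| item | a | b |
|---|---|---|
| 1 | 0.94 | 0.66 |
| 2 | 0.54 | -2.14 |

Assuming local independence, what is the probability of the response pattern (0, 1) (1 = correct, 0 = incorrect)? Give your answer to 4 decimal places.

0.5086

P(θ) = 1 / (1 + exp(−a(θ − b)))
P_1 = 1/(1+e^{2.1620}) = 0.1032
P_2 = 1/(1+e^{-0.2700}) = 0.5671
L = (1−P_1) × P_2 = 0.8968 × 0.5671 = 0.50856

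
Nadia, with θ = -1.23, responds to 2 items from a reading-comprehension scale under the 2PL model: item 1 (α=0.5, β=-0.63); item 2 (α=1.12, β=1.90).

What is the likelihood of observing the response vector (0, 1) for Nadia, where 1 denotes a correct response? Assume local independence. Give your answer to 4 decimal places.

P(θ) = 1 / (1 + exp(−α(θ − β)))
P_1 = 1/(1+e^{0.3000}) = 0.4256
P_2 = 1/(1+e^{3.5056}) = 0.0292
L = (1−P_1) × P_2 = 0.5744 × 0.0292 = 0.01675

0.0167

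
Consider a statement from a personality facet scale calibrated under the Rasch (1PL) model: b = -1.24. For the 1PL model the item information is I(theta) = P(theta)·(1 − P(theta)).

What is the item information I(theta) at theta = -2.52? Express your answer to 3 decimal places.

0.170

P = 1/(1+e^{1.2800}) = 0.2176
P(1−P) = 0.2176 × 0.7824 = 0.1702
I = P(1−P) = 0.17022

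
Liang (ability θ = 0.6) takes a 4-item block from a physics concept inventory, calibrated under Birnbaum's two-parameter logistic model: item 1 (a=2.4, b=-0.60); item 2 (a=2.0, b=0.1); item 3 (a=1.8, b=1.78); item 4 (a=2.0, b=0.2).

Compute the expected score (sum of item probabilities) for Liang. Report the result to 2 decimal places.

P(θ) = 1 / (1 + exp(−a(θ − b)))
P_1 = 1/(1+e^{-2.8800}) = 0.9468
P_2 = 1/(1+e^{-1.0000}) = 0.7311
P_3 = 1/(1+e^{2.1240}) = 0.1068
P_4 = 1/(1+e^{-0.8000}) = 0.6900
E[score] = 0.9468 + 0.7311 + 0.1068 + 0.6900 = 2.4747

2.47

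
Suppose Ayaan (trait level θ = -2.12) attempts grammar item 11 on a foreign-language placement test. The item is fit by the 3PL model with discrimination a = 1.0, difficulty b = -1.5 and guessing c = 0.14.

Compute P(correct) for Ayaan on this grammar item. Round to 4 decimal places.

0.4408

P(θ) = c + (1 − c) · 1 / (1 + exp(−a(θ − b)))
Exponent: 1.0 × (-2.12 − (-1.5)) = -0.6200
1/(1 + e^{0.6200}) = 0.3498
P = 0.14 + 0.86 × 0.3498 = 0.4408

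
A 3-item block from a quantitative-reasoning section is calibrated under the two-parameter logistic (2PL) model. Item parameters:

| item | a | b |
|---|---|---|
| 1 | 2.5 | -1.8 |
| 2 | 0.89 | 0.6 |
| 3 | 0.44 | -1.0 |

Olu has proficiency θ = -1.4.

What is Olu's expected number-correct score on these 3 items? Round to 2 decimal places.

1.33

P(θ) = 1 / (1 + exp(−a(θ − b)))
P_1 = 1/(1+e^{-1.0000}) = 0.7311
P_2 = 1/(1+e^{1.7800}) = 0.1443
P_3 = 1/(1+e^{0.1760}) = 0.4561
E[score] = 0.7311 + 0.1443 + 0.4561 = 1.3315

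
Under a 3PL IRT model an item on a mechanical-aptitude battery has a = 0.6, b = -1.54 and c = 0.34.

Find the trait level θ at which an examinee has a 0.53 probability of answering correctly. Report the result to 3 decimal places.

P(θ) = c + (1 − c) · 1 / (1 + exp(−a(θ − b)))
Remove guessing floor: (0.53 − 0.34)/(1 − 0.34) = 0.2879
logit = ln(0.2879/0.7121) = -0.9057
θ = b + logit/(a) = -1.54 + (-0.9057)/0.6000 = -3.0495

-3.050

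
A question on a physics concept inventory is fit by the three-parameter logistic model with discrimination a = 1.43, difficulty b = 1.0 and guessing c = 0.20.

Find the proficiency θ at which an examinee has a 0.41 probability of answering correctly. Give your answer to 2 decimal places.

P(θ) = c + (1 − c) · 1 / (1 + exp(−a(θ − b)))
Remove guessing floor: (0.41 − 0.20)/(1 − 0.20) = 0.2625
logit = ln(0.2625/0.7375) = -1.0330
θ = b + logit/(a) = 1.0 + (-1.0330)/1.4300 = 0.2776

0.28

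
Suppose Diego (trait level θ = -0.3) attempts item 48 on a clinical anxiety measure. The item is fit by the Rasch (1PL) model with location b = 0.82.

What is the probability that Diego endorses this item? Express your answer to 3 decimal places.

0.246

P(θ) = 1 / (1 + exp(−(θ − b)))
Exponent: (-0.3 − 0.82) = -1.1200
1/(1 + e^{1.1200}) = 0.2460
P = 0.2460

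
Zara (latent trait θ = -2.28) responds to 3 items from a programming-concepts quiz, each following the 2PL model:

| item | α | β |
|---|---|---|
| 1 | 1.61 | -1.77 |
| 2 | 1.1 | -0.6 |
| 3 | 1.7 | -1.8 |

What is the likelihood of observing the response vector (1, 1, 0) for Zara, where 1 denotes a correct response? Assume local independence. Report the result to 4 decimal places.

0.0288

P(θ) = 1 / (1 + exp(−α(θ − β)))
P_1 = 1/(1+e^{0.8211}) = 0.3055
P_2 = 1/(1+e^{1.8480}) = 0.1361
P_3 = 1/(1+e^{0.8160}) = 0.3066
L = P_1 × P_2 × (1−P_3) = 0.3055 × 0.1361 × 0.6934 = 0.02883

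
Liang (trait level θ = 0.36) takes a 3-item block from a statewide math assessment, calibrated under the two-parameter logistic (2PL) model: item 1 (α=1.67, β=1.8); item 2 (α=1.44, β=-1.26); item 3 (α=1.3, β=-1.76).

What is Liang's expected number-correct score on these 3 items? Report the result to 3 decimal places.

1.935

P(θ) = 1 / (1 + exp(−α(θ − β)))
P_1 = 1/(1+e^{2.4048}) = 0.0828
P_2 = 1/(1+e^{-2.3328}) = 0.9116
P_3 = 1/(1+e^{-2.7560}) = 0.9403
E[score] = 0.0828 + 0.9116 + 0.9403 = 1.9346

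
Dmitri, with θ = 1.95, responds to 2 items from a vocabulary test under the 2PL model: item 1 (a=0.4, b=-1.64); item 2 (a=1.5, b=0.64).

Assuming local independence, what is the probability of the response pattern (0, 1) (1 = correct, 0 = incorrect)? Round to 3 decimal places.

P(θ) = 1 / (1 + exp(−a(θ − b)))
P_1 = 1/(1+e^{-1.4360}) = 0.8078
P_2 = 1/(1+e^{-1.9650}) = 0.8771
L = (1−P_1) × P_2 = 0.1922 × 0.8771 = 0.16854

0.169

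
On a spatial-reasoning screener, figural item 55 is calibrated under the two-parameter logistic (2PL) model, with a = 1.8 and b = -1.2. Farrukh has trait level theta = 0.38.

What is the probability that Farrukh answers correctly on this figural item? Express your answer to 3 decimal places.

0.945

P(theta) = 1 / (1 + exp(−a(theta − b)))
Exponent: 1.8 × (0.38 − (-1.2)) = 2.8440
1/(1 + e^{-2.8440}) = 0.9450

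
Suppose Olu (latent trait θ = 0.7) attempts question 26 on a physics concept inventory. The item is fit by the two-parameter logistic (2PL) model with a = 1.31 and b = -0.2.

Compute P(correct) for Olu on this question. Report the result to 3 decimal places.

0.765

P(θ) = 1 / (1 + exp(−a(θ − b)))
Exponent: 1.31 × (0.7 − (-0.2)) = 1.1790
1/(1 + e^{-1.1790}) = 0.7648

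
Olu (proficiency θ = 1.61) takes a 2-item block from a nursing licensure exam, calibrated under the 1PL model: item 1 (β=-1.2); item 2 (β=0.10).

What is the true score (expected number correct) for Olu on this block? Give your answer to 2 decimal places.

P(θ) = 1 / (1 + exp(−(θ − β)))
P_1 = 1/(1+e^{-2.8100}) = 0.9432
P_2 = 1/(1+e^{-1.5100}) = 0.8191
E[score] = 0.9432 + 0.8191 = 1.7623

1.76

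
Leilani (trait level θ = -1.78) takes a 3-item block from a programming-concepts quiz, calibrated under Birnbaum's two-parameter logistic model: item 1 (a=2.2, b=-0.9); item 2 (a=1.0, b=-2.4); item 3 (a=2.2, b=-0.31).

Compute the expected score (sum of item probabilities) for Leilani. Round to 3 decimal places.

P(θ) = 1 / (1 + exp(−a(θ − b)))
P_1 = 1/(1+e^{1.9360}) = 0.1261
P_2 = 1/(1+e^{-0.6200}) = 0.6502
P_3 = 1/(1+e^{3.2340}) = 0.0379
E[score] = 0.1261 + 0.6502 + 0.0379 = 0.8142

0.814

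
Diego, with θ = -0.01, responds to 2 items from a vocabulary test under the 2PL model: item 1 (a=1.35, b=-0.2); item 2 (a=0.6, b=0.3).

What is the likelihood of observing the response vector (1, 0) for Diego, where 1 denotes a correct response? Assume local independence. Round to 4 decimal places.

P(θ) = 1 / (1 + exp(−a(θ − b)))
P_1 = 1/(1+e^{-0.2565}) = 0.5638
P_2 = 1/(1+e^{0.1860}) = 0.4536
L = P_1 × (1−P_2) = 0.5638 × 0.5464 = 0.30803

0.3080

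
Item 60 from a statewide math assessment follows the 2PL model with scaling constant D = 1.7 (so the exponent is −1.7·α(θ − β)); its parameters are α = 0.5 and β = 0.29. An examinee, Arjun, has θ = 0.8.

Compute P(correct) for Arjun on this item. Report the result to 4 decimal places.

0.6067

P(θ) = 1 / (1 + exp(−D·α(θ − β)))
Exponent: 1.7 × 0.5 × (0.8 − 0.29) = 0.4335
1/(1 + e^{-0.4335}) = 0.6067
P = 0.6067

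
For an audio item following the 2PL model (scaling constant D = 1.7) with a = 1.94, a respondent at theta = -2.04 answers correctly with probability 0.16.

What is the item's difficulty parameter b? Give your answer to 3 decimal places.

-1.537

P(theta) = 1 / (1 + exp(−D·a(theta − b)))
logit(0.16) = ln(0.16/0.84) = -1.6582
b = theta − logit/(1.7·a) = -2.04 − (-1.6582)/3.2980 = -1.5372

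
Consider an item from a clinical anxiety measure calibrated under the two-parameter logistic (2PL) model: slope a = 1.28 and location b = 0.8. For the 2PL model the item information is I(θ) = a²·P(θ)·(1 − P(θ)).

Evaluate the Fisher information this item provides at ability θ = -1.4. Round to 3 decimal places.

0.087

P = 1/(1+e^{2.8160}) = 0.0565
P(1−P) = 0.0565 × 0.9435 = 0.0533
I = a² × P(1−P) = 1.28² × 0.0533 = 0.08729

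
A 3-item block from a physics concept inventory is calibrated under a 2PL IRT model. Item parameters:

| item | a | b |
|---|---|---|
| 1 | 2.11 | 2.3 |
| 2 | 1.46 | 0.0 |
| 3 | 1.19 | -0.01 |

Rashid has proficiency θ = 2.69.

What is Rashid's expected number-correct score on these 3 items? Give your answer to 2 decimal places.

P(θ) = 1 / (1 + exp(−a(θ − b)))
P_1 = 1/(1+e^{-0.8229}) = 0.6949
P_2 = 1/(1+e^{-3.9274}) = 0.9807
P_3 = 1/(1+e^{-3.2130}) = 0.9613
E[score] = 0.6949 + 0.9807 + 0.9613 = 2.6369

2.64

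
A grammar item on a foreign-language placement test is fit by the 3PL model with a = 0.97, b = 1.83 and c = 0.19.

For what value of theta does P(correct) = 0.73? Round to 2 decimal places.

P(theta) = c + (1 − c) · 1 / (1 + exp(−a(theta − b)))
Remove guessing floor: (0.73 − 0.19)/(1 − 0.19) = 0.6667
logit = ln(0.6667/0.3333) = 0.6931
theta = b + logit/(a) = 1.83 + 0.6931/0.9700 = 2.5446

2.54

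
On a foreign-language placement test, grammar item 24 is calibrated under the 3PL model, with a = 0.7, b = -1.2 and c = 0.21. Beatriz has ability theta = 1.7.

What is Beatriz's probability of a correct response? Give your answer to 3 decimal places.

0.908

P(theta) = c + (1 − c) · 1 / (1 + exp(−a(theta − b)))
Exponent: 0.7 × (1.7 − (-1.2)) = 2.0300
1/(1 + e^{-2.0300}) = 0.8839
P = 0.21 + 0.79 × 0.8839 = 0.9083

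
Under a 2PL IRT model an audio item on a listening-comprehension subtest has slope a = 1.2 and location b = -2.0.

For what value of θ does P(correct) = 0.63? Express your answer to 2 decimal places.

-1.56

P(θ) = 1 / (1 + exp(−a(θ − b)))
logit = ln(0.6300/0.3700) = 0.5322
θ = b + logit/(a) = -2.0 + 0.5322/1.2000 = -1.5565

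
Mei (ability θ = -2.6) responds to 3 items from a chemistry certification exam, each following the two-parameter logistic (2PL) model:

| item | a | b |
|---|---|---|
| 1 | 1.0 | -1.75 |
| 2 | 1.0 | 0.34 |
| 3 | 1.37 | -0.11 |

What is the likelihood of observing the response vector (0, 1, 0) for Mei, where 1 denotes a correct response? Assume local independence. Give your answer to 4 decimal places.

0.0341

P(θ) = 1 / (1 + exp(−a(θ − b)))
P_1 = 1/(1+e^{0.8500}) = 0.2994
P_2 = 1/(1+e^{2.9400}) = 0.0502
P_3 = 1/(1+e^{3.4113}) = 0.0319
L = (1−P_1) × P_2 × (1−P_3) = 0.7006 × 0.0502 × 0.9681 = 0.03405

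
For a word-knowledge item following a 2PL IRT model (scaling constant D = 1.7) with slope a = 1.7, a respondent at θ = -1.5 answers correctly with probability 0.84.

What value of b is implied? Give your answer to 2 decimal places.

P(θ) = 1 / (1 + exp(−D·a(θ − b)))
logit(0.84) = ln(0.84/0.16) = 1.6582
b = θ − logit/(1.7·a) = -1.5 − 1.6582/2.8900 = -2.0738

-2.07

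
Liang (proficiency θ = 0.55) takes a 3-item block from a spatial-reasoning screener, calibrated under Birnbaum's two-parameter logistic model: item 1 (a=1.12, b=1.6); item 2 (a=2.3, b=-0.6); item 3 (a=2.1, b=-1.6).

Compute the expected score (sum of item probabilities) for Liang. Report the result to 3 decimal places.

P(θ) = 1 / (1 + exp(−a(θ − b)))
P_1 = 1/(1+e^{1.1760}) = 0.2358
P_2 = 1/(1+e^{-2.6450}) = 0.9337
P_3 = 1/(1+e^{-4.5150}) = 0.9892
E[score] = 0.2358 + 0.9337 + 0.9892 = 2.1586

2.159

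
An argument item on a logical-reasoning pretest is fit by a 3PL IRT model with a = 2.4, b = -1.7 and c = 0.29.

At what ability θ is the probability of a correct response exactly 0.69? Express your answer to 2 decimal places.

P(θ) = c + (1 − c) · 1 / (1 + exp(−a(θ − b)))
Remove guessing floor: (0.69 − 0.29)/(1 − 0.29) = 0.5634
logit = ln(0.5634/0.4366) = 0.2549
θ = b + logit/(a) = -1.7 + 0.2549/2.4000 = -1.5938

-1.59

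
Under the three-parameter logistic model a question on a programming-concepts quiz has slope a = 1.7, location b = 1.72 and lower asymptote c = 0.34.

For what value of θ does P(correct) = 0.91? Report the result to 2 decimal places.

P(θ) = c + (1 − c) · 1 / (1 + exp(−a(θ − b)))
Remove guessing floor: (0.91 − 0.34)/(1 − 0.34) = 0.8636
logit = ln(0.8636/0.1364) = 1.8458
θ = b + logit/(a) = 1.72 + 1.8458/1.7000 = 2.8058

2.81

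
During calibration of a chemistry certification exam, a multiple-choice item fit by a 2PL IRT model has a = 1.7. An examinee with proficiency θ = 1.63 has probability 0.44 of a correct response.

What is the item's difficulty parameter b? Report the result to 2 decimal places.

1.77

P(θ) = 1 / (1 + exp(−a(θ − b)))
logit(0.44) = ln(0.44/0.56) = -0.2412
b = θ − logit/(a) = 1.63 − (-0.2412)/1.7000 = 1.7719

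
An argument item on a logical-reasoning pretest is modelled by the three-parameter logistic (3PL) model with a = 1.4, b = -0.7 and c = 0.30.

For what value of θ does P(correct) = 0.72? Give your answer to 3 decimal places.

-0.410

P(θ) = c + (1 − c) · 1 / (1 + exp(−a(θ − b)))
Remove guessing floor: (0.72 − 0.30)/(1 − 0.30) = 0.6000
logit = ln(0.6000/0.4000) = 0.4055
θ = b + logit/(a) = -0.7 + 0.4055/1.4000 = -0.4104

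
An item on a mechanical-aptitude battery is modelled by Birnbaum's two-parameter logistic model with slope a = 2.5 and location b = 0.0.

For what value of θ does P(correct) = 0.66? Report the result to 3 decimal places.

P(θ) = 1 / (1 + exp(−a(θ − b)))
logit = ln(0.6600/0.3400) = 0.6633
θ = b + logit/(a) = 0.0 + 0.6633/2.5000 = 0.2653

0.265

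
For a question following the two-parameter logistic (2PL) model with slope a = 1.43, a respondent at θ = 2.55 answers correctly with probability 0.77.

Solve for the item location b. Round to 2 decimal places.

P(θ) = 1 / (1 + exp(−a(θ − b)))
logit(0.77) = ln(0.77/0.23) = 1.2083
b = θ − logit/(a) = 2.55 − 1.2083/1.4300 = 1.7050

1.71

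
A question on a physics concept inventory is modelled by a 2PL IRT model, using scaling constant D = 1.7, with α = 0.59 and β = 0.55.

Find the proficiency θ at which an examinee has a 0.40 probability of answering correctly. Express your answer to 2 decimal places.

P(θ) = 1 / (1 + exp(−D·α(θ − β)))
logit = ln(0.4000/0.6000) = -0.4055
θ = β + logit/(1.7·α) = 0.55 + (-0.4055)/1.0030 = 0.1457

0.15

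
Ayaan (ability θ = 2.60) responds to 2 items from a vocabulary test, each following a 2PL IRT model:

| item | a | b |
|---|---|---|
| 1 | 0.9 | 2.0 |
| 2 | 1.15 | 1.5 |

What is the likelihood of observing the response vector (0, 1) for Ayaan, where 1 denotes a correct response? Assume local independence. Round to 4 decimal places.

0.2871

P(θ) = 1 / (1 + exp(−a(θ − b)))
P_1 = 1/(1+e^{-0.5400}) = 0.6318
P_2 = 1/(1+e^{-1.2650}) = 0.7799
L = (1−P_1) × P_2 = 0.3682 × 0.7799 = 0.28714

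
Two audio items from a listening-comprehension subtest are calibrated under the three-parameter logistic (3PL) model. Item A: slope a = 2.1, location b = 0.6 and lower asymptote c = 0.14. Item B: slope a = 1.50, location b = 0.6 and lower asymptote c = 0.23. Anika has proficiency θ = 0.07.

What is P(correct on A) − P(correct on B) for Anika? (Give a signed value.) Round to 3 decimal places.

-0.117

P(θ) = c + (1 − c) · 1 / (1 + exp(−a(θ − b)))
P_A = 0.3527
P_B = 0.4695
P_A − P_B = -0.1169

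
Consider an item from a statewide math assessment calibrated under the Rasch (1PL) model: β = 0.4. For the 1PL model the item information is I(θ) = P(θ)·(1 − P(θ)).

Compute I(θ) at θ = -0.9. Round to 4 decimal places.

P = 1/(1+e^{1.3000}) = 0.2142
P(1−P) = 0.2142 × 0.7858 = 0.1683
I = P(1−P) = 0.16830

0.1683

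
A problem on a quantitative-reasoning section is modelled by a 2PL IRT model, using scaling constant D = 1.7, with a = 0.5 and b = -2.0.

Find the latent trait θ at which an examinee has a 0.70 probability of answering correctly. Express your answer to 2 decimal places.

P(θ) = 1 / (1 + exp(−D·a(θ − b)))
logit = ln(0.7000/0.3000) = 0.8473
θ = b + logit/(1.7·a) = -2.0 + 0.8473/0.8500 = -1.0032

-1.00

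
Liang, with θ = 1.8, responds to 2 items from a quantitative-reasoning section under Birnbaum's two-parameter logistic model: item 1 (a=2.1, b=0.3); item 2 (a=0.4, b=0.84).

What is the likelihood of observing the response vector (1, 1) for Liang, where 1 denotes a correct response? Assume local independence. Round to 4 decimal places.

P(θ) = 1 / (1 + exp(−a(θ − b)))
P_1 = 1/(1+e^{-3.1500}) = 0.9589
P_2 = 1/(1+e^{-0.3840}) = 0.5948
L = P_1 × P_2 = 0.9589 × 0.5948 = 0.57039

0.5704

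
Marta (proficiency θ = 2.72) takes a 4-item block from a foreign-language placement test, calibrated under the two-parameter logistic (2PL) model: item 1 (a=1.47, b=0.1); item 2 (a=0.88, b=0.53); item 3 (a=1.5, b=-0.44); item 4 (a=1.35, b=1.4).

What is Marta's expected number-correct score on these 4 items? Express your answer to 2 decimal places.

P(θ) = 1 / (1 + exp(−a(θ − b)))
P_1 = 1/(1+e^{-3.8514}) = 0.9792
P_2 = 1/(1+e^{-1.9272}) = 0.8729
P_3 = 1/(1+e^{-4.7400}) = 0.9913
P_4 = 1/(1+e^{-1.7820}) = 0.8559
E[score] = 0.9792 + 0.8729 + 0.9913 + 0.8559 = 3.6994

3.70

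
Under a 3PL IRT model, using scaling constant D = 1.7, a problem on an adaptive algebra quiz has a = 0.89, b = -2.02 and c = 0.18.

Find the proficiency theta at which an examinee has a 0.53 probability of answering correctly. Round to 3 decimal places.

P(theta) = c + (1 − c) · 1 / (1 + exp(−D·a(theta − b)))
Remove guessing floor: (0.53 − 0.18)/(1 − 0.18) = 0.4268
logit = ln(0.4268/0.5732) = -0.2948
theta = b + logit/(1.7·a) = -2.02 + (-0.2948)/1.5130 = -2.2148

-2.215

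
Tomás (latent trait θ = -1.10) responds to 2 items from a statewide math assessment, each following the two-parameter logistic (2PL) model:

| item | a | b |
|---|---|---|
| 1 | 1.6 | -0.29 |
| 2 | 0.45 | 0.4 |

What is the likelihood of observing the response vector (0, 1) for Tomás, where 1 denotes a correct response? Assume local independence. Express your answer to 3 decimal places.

0.265

P(θ) = 1 / (1 + exp(−a(θ − b)))
P_1 = 1/(1+e^{1.2960}) = 0.2148
P_2 = 1/(1+e^{0.6750}) = 0.3374
L = (1−P_1) × P_2 = 0.7852 × 0.3374 = 0.26490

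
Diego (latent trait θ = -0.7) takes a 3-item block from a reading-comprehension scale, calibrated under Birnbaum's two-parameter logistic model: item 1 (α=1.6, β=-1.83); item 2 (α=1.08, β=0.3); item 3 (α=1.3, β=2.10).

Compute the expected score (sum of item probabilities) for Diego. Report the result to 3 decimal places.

P(θ) = 1 / (1 + exp(−α(θ − β)))
P_1 = 1/(1+e^{-1.8080}) = 0.8591
P_2 = 1/(1+e^{1.0800}) = 0.2535
P_3 = 1/(1+e^{3.6400}) = 0.0256
E[score] = 0.8591 + 0.2535 + 0.0256 = 1.1382

1.138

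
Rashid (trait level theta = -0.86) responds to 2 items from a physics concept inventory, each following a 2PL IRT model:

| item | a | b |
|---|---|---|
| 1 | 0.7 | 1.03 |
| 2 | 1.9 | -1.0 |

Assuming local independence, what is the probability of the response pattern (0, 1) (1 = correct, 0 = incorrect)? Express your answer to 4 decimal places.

P(theta) = 1 / (1 + exp(−a(theta − b)))
P_1 = 1/(1+e^{1.3230}) = 0.2103
P_2 = 1/(1+e^{-0.2660}) = 0.5661
L = (1−P_1) × P_2 = 0.7897 × 0.5661 = 0.44705

0.4470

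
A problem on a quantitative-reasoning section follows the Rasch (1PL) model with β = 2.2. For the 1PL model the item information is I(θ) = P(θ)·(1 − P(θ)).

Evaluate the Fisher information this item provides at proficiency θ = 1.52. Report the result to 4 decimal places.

P = 1/(1+e^{0.6800}) = 0.3363
P(1−P) = 0.3363 × 0.6637 = 0.2232
I = P(1−P) = 0.22319

0.2232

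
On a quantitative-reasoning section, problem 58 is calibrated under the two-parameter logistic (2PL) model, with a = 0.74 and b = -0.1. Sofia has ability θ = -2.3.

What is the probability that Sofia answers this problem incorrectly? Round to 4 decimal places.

P(θ) = 1 / (1 + exp(−a(θ − b)))
Exponent: 0.74 × (-2.3 − (-0.1)) = -1.6280
1/(1 + e^{1.6280}) = 0.1641
P(incorrect) = 1 − 0.1641 = 0.8359

0.8359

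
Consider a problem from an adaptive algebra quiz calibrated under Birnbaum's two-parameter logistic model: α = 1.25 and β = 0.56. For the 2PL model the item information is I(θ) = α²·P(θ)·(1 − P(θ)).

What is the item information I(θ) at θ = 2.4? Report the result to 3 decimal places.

0.129

P = 1/(1+e^{-2.3000}) = 0.9089
P(1−P) = 0.9089 × 0.0911 = 0.0828
I = α² × P(1−P) = 1.25² × 0.0828 = 0.12941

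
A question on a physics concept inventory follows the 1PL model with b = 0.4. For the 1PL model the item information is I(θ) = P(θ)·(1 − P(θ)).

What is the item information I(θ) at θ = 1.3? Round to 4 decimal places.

P = 1/(1+e^{-0.9000}) = 0.7109
P(1−P) = 0.7109 × 0.2891 = 0.2055
I = P(1−P) = 0.20550

0.2055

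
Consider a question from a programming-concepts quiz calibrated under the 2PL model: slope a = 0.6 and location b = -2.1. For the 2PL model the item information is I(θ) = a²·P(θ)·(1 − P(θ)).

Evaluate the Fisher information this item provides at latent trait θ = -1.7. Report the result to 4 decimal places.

0.0887

P = 1/(1+e^{-0.2400}) = 0.5597
P(1−P) = 0.5597 × 0.4403 = 0.2464
I = a² × P(1−P) = 0.6² × 0.2464 = 0.08872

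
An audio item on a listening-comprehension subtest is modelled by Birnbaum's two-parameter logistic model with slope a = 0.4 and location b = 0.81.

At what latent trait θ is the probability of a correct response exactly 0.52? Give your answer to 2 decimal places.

1.01

P(θ) = 1 / (1 + exp(−a(θ − b)))
logit = ln(0.5200/0.4800) = 0.0800
θ = b + logit/(a) = 0.81 + 0.0800/0.4000 = 1.0101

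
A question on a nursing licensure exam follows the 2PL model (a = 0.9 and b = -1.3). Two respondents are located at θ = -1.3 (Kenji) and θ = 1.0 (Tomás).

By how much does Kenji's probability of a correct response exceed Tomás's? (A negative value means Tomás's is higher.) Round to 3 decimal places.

-0.388

P(θ) = 1 / (1 + exp(−a(θ − b)))
P(Kenji) = 0.5000  [exponent 0.0000]
P(Tomás) = 0.8880  [exponent 2.0700]
Difference = 0.5000 − 0.8880 = -0.3880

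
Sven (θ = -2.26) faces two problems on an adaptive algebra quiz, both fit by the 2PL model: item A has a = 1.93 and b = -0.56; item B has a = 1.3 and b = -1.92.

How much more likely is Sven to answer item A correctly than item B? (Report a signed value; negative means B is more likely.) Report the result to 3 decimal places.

P(θ) = 1 / (1 + exp(−a(θ − b)))
P_A = 0.0362
P_B = 0.3913
P_A − P_B = -0.3550

-0.355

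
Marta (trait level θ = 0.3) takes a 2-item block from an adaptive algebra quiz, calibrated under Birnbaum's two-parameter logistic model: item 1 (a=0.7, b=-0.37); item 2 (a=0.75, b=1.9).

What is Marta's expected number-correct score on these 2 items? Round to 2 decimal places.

0.85

P(θ) = 1 / (1 + exp(−a(θ − b)))
P_1 = 1/(1+e^{-0.4690}) = 0.6151
P_2 = 1/(1+e^{1.2000}) = 0.2315
E[score] = 0.6151 + 0.2315 = 0.8466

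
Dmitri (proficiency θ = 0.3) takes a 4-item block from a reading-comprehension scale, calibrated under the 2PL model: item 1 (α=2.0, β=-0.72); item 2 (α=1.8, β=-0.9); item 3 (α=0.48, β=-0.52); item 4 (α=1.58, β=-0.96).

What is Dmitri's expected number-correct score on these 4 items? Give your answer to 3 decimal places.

P(θ) = 1 / (1 + exp(−α(θ − β)))
P_1 = 1/(1+e^{-2.0400}) = 0.8849
P_2 = 1/(1+e^{-2.1600}) = 0.8966
P_3 = 1/(1+e^{-0.3936}) = 0.5971
P_4 = 1/(1+e^{-1.9908}) = 0.8798
E[score] = 0.8849 + 0.8966 + 0.5971 + 0.8798 = 3.2585

3.259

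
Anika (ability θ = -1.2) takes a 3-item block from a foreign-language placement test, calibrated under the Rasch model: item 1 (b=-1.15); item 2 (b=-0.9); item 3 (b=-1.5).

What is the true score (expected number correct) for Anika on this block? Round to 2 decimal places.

1.49

P(θ) = 1 / (1 + exp(−(θ − b)))
P_1 = 1/(1+e^{0.0500}) = 0.4875
P_2 = 1/(1+e^{0.3000}) = 0.4256
P_3 = 1/(1+e^{-0.3000}) = 0.5744
E[score] = 0.4875 + 0.4256 + 0.5744 = 1.4875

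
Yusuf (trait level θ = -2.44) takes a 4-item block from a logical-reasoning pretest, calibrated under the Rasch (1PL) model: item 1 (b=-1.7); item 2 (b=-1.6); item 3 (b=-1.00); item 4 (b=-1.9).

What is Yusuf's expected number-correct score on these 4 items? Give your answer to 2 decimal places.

P(θ) = 1 / (1 + exp(−(θ − b)))
P_1 = 1/(1+e^{0.7400}) = 0.3230
P_2 = 1/(1+e^{0.8400}) = 0.3015
P_3 = 1/(1+e^{1.4400}) = 0.1915
P_4 = 1/(1+e^{0.5400}) = 0.3682
E[score] = 0.3230 + 0.3015 + 0.1915 + 0.3682 = 1.1843

1.18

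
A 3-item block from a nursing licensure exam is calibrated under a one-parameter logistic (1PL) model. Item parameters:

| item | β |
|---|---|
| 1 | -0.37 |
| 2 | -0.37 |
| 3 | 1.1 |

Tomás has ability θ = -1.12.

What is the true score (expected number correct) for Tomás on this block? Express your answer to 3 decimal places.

P(θ) = 1 / (1 + exp(−(θ − β)))
P_1 = 1/(1+e^{0.7500}) = 0.3208
P_2 = 1/(1+e^{0.7500}) = 0.3208
P_3 = 1/(1+e^{2.2200}) = 0.0980
E[score] = 0.3208 + 0.3208 + 0.0980 = 0.7396

0.740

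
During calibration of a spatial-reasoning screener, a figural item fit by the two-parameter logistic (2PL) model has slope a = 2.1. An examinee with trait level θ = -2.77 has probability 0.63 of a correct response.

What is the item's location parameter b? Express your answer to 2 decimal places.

P(θ) = 1 / (1 + exp(−a(θ − b)))
logit(0.63) = ln(0.63/0.37) = 0.5322
b = θ − logit/(a) = -2.77 − 0.5322/2.1000 = -3.0234

-3.02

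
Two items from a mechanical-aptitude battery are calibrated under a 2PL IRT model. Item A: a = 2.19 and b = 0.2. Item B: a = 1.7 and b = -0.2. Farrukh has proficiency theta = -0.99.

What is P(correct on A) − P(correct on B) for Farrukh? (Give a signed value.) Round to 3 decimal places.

P(theta) = 1 / (1 + exp(−a(theta − b)))
P_A = 0.0687
P_B = 0.2070
P_A − P_B = -0.1383

-0.138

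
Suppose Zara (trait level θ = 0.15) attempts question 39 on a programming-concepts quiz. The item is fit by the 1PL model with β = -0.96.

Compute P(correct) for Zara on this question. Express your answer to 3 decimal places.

P(θ) = 1 / (1 + exp(−(θ − β)))
Exponent: (0.15 − (-0.96)) = 1.1100
1/(1 + e^{-1.1100}) = 0.7521
P = 0.7521

0.752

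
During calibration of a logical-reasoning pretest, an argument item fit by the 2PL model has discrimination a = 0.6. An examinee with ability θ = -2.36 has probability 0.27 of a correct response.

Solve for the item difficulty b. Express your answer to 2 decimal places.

P(θ) = 1 / (1 + exp(−a(θ − b)))
logit(0.27) = ln(0.27/0.73) = -0.9946
b = θ − logit/(a) = -2.36 − (-0.9946)/0.6000 = -0.7023

-0.70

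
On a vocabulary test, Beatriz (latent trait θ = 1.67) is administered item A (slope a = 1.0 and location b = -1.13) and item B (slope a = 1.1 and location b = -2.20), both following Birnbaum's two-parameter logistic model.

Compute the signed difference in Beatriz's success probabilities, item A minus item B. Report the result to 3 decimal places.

-0.043

P(θ) = 1 / (1 + exp(−a(θ − b)))
P_A = 0.9427
P_B = 0.9860
P_A − P_B = -0.0434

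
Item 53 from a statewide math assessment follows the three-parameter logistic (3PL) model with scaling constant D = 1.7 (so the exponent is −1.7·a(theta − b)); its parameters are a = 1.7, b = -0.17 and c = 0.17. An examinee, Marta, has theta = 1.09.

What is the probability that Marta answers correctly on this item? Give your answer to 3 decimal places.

0.979

P(theta) = c + (1 − c) · 1 / (1 + exp(−D·a(theta − b)))
Exponent: 1.7 × 1.7 × (1.09 − (-0.17)) = 3.6414
1/(1 + e^{-3.6414}) = 0.9745
P = 0.17 + 0.83 × 0.9745 = 0.9788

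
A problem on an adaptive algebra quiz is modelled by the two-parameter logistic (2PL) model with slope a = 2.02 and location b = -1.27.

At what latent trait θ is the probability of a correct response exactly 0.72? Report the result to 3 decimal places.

-0.802

P(θ) = 1 / (1 + exp(−a(θ − b)))
logit = ln(0.7200/0.2800) = 0.9445
θ = b + logit/(a) = -1.27 + 0.9445/2.0200 = -0.8024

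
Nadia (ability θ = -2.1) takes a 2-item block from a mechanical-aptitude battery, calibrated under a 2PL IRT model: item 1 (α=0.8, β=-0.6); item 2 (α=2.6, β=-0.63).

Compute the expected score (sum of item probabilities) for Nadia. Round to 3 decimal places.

0.253

P(θ) = 1 / (1 + exp(−α(θ − β)))
P_1 = 1/(1+e^{1.2000}) = 0.2315
P_2 = 1/(1+e^{3.8220}) = 0.0214
E[score] = 0.2315 + 0.0214 = 0.2529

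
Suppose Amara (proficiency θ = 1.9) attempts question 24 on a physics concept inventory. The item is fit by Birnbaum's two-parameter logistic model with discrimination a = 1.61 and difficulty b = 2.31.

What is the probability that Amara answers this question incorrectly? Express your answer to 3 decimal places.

P(θ) = 1 / (1 + exp(−a(θ − b)))
Exponent: 1.61 × (1.9 − 2.31) = -0.6601
1/(1 + e^{0.6601}) = 0.3407
P(incorrect) = 1 − 0.3407 = 0.6593

0.659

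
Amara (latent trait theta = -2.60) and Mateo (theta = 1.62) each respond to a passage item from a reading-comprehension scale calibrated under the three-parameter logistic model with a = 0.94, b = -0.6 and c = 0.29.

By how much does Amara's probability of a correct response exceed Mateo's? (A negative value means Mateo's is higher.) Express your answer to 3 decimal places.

P(theta) = c + (1 − c) · 1 / (1 + exp(−a(theta − b)))
P(Amara) = 0.3840  [exponent -1.8800]
P(Mateo) = 0.9216  [exponent 2.0868]
Difference = 0.3840 − 0.9216 = -0.5376

-0.538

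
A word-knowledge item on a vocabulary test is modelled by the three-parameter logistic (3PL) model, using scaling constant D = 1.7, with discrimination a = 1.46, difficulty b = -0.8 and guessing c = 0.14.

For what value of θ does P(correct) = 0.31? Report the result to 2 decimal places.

-1.36

P(θ) = c + (1 − c) · 1 / (1 + exp(−D·a(θ − b)))
Remove guessing floor: (0.31 − 0.14)/(1 − 0.14) = 0.1977
logit = ln(0.1977/0.8023) = -1.4009
θ = b + logit/(1.7·a) = -0.8 + (-1.4009)/2.4820 = -1.3644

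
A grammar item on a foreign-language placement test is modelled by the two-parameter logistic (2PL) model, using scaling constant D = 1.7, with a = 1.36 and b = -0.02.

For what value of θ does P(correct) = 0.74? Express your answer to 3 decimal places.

P(θ) = 1 / (1 + exp(−D·a(θ − b)))
logit = ln(0.7400/0.2600) = 1.0460
θ = b + logit/(1.7·a) = -0.02 + 1.0460/2.3120 = 0.4324

0.432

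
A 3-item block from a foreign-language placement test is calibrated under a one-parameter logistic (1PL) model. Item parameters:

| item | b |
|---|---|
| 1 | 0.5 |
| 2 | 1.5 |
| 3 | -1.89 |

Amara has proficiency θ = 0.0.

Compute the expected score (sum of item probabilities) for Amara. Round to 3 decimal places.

1.429

P(θ) = 1 / (1 + exp(−(θ − b)))
P_1 = 1/(1+e^{0.5000}) = 0.3775
P_2 = 1/(1+e^{1.5000}) = 0.1824
P_3 = 1/(1+e^{-1.8900}) = 0.8688
E[score] = 0.3775 + 0.1824 + 0.8688 = 1.4287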